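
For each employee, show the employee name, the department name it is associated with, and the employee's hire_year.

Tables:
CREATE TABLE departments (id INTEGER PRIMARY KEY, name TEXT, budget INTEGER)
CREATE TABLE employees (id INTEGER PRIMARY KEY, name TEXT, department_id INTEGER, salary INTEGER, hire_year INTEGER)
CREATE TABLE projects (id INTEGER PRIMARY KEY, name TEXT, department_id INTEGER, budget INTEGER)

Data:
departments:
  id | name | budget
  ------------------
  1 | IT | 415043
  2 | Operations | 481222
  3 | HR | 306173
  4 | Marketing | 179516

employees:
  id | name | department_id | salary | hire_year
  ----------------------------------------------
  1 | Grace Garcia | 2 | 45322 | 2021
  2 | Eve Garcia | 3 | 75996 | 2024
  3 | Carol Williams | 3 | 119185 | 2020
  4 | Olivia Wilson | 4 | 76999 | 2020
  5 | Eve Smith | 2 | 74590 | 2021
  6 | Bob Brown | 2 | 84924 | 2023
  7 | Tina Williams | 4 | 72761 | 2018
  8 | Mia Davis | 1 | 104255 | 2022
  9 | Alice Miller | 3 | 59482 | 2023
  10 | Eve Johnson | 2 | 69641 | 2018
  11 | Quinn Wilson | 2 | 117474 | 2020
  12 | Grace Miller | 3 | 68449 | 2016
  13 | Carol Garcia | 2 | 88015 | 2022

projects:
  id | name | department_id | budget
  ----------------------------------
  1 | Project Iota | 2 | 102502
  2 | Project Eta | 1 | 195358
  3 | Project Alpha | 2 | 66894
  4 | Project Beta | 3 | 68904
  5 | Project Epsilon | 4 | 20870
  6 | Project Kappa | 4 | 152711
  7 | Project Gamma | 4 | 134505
SELECT c.name, p.name AS department, c.hire_year FROM employees c JOIN departments p ON c.department_id = p.id

Execution result:
name | department | hire_year
Grace Garcia | Operations | 2021
Eve Garcia | HR | 2024
Carol Williams | HR | 2020
Olivia Wilson | Marketing | 2020
Eve Smith | Operations | 2021
Bob Brown | Operations | 2023
Tina Williams | Marketing | 2018
Mia Davis | IT | 2022
Alice Miller | HR | 2023
Eve Johnson | Operations | 2018
Quinn Wilson | Operations | 2020
Grace Miller | HR | 2016
Carol Garcia | Operations | 2022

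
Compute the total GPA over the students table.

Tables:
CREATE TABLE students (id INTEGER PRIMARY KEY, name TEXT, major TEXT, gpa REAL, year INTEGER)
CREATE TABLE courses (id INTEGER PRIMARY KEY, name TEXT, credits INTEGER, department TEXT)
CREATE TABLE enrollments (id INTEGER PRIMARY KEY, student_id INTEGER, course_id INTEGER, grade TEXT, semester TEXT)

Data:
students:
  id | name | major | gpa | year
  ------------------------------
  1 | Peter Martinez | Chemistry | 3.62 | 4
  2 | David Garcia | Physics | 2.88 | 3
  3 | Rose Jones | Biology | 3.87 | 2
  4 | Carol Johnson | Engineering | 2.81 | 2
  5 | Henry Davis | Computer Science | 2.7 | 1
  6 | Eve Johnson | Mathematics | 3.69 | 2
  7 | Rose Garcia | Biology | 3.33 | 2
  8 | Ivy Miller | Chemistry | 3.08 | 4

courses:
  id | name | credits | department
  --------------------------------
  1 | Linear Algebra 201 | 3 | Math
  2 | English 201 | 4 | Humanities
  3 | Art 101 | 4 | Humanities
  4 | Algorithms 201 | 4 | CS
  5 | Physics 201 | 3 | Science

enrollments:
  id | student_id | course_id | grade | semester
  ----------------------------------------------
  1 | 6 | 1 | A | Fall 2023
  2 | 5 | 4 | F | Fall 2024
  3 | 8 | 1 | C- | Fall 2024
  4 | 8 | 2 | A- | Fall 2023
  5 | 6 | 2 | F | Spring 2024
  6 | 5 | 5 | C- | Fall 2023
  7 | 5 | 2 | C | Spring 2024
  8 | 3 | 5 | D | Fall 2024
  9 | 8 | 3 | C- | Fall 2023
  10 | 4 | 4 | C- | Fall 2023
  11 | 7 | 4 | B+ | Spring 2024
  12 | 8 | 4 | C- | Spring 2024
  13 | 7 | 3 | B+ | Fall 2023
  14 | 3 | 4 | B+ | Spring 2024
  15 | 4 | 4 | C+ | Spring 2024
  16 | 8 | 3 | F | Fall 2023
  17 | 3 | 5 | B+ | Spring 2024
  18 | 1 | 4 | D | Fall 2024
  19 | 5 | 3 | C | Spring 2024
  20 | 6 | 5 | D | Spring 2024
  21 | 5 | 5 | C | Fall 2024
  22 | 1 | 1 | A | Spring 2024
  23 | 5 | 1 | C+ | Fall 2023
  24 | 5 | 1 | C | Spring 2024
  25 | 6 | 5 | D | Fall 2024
SELECT SUM(gpa) FROM students

Execution result:
25.98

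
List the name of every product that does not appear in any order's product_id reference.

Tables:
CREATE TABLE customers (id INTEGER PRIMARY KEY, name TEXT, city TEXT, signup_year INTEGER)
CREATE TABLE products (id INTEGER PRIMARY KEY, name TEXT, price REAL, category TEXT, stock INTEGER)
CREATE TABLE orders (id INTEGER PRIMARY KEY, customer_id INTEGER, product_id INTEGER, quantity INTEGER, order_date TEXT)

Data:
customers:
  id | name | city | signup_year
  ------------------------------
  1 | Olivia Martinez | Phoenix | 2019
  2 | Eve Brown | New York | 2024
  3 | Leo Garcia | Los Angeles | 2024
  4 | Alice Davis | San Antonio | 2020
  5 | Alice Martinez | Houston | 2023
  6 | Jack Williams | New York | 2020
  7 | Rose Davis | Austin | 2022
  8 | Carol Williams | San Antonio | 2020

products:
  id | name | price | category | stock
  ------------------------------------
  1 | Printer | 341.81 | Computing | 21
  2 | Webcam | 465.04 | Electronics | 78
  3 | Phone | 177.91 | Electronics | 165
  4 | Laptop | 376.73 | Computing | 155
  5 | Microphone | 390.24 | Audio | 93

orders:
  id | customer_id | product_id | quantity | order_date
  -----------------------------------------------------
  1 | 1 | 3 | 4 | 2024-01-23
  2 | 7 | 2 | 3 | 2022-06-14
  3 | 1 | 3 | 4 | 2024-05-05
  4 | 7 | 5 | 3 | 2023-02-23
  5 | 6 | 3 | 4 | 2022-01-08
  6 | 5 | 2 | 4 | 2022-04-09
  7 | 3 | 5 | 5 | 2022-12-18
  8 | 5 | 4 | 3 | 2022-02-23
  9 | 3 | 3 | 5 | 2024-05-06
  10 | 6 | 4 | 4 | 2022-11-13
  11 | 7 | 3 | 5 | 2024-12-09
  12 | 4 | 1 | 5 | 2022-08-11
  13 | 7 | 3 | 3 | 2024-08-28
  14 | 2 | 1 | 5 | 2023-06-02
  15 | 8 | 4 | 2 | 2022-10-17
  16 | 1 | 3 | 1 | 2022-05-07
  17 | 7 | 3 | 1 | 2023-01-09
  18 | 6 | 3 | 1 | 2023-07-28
SELECT p.name FROM products p LEFT JOIN orders c ON c.product_id = p.id WHERE c.id IS NULL

Execution result:
(no rows)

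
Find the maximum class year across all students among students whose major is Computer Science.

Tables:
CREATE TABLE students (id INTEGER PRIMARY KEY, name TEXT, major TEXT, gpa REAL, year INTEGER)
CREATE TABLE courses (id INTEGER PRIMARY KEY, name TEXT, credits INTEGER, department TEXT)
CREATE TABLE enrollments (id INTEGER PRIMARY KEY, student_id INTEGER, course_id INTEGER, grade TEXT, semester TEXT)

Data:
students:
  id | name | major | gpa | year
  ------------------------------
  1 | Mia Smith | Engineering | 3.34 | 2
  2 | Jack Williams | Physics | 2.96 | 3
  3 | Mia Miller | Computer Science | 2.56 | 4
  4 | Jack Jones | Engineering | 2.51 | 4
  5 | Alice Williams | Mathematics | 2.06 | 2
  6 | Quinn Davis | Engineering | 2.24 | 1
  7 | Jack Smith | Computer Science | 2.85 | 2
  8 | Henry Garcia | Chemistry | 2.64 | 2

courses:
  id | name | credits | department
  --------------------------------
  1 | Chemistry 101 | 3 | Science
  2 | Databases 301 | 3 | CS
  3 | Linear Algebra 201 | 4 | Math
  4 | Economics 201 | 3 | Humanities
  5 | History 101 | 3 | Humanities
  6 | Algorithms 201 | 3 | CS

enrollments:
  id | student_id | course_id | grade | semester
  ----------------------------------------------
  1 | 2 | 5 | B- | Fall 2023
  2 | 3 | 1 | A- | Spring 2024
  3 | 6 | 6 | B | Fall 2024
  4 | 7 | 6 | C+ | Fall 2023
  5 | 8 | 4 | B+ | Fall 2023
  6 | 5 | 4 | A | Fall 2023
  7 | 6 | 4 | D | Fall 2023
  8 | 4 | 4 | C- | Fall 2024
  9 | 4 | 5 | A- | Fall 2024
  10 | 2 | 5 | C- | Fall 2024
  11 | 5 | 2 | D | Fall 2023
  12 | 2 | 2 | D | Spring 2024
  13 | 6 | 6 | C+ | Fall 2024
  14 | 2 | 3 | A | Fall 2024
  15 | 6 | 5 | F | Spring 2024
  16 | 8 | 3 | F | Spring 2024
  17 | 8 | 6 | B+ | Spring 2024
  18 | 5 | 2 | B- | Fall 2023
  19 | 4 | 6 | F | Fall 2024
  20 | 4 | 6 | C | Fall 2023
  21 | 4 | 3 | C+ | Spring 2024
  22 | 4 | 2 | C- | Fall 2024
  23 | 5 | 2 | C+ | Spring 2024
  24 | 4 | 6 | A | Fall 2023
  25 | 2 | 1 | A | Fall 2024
SELECT MAX(year) FROM students WHERE major = 'Computer Science'

Execution result:
4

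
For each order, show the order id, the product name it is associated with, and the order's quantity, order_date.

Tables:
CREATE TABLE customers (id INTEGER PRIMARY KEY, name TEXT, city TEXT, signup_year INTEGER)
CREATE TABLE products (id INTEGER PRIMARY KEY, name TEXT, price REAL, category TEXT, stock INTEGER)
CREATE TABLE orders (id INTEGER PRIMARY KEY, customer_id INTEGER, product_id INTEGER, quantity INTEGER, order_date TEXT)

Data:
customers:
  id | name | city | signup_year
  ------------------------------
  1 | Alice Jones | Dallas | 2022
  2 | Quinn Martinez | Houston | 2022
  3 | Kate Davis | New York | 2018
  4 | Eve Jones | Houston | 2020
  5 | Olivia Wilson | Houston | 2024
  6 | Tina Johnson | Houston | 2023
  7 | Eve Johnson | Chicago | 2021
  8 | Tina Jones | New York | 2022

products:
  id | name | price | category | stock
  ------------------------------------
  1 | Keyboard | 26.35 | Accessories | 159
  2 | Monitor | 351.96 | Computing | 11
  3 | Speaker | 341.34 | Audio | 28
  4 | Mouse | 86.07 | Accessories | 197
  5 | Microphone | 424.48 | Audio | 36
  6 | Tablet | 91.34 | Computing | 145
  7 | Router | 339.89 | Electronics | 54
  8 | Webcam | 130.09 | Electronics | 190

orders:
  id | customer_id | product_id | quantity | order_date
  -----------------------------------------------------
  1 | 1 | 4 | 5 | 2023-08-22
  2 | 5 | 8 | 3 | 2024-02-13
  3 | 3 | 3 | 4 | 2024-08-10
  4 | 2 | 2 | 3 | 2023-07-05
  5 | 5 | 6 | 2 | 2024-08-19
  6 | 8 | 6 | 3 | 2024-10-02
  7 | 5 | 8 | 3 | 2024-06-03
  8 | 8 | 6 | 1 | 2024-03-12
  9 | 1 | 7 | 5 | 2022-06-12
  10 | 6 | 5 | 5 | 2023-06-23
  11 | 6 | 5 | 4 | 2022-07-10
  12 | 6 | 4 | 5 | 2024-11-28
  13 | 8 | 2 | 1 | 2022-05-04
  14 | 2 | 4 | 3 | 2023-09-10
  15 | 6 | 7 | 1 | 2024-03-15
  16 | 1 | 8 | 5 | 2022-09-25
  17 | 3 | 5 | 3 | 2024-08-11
SELECT c.id, p.name AS product, c.quantity, c.order_date FROM orders c JOIN products p ON c.product_id = p.id

Execution result:
id | product | quantity | order_date
1 | Mouse | 5 | 2023-08-22
2 | Webcam | 3 | 2024-02-13
3 | Speaker | 4 | 2024-08-10
4 | Monitor | 3 | 2023-07-05
5 | Tablet | 2 | 2024-08-19
6 | Tablet | 3 | 2024-10-02
7 | Webcam | 3 | 2024-06-03
8 | Tablet | 1 | 2024-03-12
9 | Router | 5 | 2022-06-12
10 | Microphone | 5 | 2023-06-23
11 | Microphone | 4 | 2022-07-10
12 | Mouse | 5 | 2024-11-28
13 | Monitor | 1 | 2022-05-04
14 | Mouse | 3 | 2023-09-10
15 | Router | 1 | 2024-03-15
16 | Webcam | 5 | 2022-09-25
17 | Microphone | 3 | 2024-08-11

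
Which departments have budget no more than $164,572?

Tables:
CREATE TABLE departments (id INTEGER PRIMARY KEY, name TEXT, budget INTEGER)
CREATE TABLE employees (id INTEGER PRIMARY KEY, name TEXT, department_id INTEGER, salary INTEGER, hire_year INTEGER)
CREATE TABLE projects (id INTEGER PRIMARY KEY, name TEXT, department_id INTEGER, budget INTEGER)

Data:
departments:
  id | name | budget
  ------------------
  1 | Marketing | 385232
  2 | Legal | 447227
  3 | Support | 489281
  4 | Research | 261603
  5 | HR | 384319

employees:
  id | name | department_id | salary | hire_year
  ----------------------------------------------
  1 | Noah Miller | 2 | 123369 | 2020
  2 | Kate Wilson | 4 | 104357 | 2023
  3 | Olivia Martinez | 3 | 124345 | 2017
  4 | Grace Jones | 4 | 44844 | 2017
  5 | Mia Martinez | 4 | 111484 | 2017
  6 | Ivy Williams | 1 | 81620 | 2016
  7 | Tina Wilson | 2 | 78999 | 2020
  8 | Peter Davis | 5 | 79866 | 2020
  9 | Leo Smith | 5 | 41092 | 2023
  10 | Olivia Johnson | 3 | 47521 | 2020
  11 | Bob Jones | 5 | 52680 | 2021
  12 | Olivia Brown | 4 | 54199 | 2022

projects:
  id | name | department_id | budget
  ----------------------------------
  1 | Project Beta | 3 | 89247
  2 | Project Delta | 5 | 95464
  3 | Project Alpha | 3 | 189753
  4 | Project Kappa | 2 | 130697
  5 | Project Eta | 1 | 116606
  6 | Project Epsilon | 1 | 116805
SELECT name, budget FROM departments WHERE budget <= 164572

Execution result:
(no rows)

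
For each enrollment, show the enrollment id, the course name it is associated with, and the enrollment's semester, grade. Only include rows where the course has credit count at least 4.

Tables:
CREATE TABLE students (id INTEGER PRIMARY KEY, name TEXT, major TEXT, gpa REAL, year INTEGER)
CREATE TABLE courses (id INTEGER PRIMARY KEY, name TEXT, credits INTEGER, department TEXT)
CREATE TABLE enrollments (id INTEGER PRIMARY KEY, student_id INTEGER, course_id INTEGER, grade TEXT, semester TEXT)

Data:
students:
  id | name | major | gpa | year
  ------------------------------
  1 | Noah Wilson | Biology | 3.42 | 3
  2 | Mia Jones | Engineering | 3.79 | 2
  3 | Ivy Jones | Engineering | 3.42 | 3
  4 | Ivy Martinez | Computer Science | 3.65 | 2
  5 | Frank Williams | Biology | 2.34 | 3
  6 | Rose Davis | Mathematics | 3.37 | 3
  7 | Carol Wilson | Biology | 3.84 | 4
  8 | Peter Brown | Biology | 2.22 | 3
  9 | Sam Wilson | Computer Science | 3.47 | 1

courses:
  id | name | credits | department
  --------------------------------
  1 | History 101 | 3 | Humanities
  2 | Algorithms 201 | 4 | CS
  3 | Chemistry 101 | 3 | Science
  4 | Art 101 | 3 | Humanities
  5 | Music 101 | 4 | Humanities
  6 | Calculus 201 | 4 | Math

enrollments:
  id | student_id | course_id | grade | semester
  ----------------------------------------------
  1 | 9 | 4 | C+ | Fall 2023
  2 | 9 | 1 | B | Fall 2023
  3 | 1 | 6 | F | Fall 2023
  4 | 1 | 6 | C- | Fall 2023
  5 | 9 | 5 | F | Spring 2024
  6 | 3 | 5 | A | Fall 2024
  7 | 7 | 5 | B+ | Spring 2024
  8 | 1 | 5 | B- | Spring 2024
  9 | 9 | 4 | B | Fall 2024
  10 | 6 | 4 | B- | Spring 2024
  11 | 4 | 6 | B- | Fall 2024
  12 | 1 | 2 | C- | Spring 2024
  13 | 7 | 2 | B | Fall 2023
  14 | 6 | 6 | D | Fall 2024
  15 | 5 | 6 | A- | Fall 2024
SELECT c.id, p.name AS course, c.semester, c.grade FROM enrollments c JOIN courses p ON c.course_id = p.id WHERE p.credits >= 4

Execution result:
id | course | semester | grade
3 | Calculus 201 | Fall 2023 | F
4 | Calculus 201 | Fall 2023 | C-
5 | Music 101 | Spring 2024 | F
6 | Music 101 | Fall 2024 | A
7 | Music 101 | Spring 2024 | B+
8 | Music 101 | Spring 2024 | B-
11 | Calculus 201 | Fall 2024 | B-
12 | Algorithms 201 | Spring 2024 | C-
13 | Algorithms 201 | Fall 2023 | B
14 | Calculus 201 | Fall 2024 | D
15 | Calculus 201 | Fall 2024 | A-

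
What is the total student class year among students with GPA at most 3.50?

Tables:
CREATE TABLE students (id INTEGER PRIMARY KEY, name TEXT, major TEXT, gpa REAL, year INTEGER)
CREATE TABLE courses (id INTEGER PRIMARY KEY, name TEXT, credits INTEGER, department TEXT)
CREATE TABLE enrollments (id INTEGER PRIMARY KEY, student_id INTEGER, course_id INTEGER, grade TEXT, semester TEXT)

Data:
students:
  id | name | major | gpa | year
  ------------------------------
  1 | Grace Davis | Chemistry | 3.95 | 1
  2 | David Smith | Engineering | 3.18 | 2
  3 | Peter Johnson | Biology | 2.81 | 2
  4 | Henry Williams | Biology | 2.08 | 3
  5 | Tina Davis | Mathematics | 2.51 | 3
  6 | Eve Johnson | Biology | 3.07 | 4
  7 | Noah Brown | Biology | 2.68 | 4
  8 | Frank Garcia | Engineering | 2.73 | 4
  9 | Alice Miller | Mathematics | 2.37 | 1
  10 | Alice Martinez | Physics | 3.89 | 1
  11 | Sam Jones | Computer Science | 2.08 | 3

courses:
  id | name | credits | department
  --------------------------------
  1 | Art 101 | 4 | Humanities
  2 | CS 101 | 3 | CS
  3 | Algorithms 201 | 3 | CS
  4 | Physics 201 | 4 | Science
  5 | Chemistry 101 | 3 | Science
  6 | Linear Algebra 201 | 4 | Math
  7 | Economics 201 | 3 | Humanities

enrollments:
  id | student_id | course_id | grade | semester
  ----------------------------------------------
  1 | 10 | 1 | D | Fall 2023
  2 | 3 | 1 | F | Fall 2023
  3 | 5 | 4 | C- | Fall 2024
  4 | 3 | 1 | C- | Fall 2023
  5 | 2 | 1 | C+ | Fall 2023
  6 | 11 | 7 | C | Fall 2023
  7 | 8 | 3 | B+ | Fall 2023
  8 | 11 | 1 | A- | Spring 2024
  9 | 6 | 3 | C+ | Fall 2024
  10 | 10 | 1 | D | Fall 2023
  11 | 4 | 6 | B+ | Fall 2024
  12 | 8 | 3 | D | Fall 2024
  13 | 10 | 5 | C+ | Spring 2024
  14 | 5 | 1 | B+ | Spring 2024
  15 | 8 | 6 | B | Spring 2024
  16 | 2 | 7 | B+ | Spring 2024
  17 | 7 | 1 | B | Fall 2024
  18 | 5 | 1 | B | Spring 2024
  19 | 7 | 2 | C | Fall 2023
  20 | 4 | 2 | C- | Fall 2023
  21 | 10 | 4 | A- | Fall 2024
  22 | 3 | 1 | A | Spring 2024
SELECT SUM(year) FROM students WHERE gpa <= 3.5

Execution result:
26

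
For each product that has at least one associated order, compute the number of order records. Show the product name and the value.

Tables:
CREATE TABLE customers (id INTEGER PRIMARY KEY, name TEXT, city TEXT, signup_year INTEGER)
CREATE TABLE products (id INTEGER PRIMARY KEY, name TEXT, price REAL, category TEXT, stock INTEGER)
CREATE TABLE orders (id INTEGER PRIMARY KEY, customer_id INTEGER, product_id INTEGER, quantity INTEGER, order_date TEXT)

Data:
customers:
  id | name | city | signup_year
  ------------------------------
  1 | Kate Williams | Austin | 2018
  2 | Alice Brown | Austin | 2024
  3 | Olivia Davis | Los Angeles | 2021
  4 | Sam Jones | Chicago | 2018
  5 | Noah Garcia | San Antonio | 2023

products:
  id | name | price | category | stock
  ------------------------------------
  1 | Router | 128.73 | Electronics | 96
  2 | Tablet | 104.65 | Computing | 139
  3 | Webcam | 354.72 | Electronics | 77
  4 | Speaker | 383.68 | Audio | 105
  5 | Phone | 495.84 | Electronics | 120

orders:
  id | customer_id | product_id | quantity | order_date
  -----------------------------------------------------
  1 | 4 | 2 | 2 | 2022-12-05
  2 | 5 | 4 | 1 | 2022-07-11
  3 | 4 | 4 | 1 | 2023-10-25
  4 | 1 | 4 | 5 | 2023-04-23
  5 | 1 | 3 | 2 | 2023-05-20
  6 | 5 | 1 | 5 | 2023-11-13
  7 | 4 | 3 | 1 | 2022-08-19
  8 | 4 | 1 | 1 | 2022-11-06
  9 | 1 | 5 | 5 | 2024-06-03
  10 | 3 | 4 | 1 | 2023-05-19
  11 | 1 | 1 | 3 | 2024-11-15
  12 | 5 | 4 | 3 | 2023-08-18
SELECT p.name, COUNT(*) AS n FROM orders c JOIN products p ON c.product_id = p.id GROUP BY p.id, p.name

Execution result:
name | n
Router | 3
Tablet | 1
Webcam | 2
Speaker | 5
Phone | 1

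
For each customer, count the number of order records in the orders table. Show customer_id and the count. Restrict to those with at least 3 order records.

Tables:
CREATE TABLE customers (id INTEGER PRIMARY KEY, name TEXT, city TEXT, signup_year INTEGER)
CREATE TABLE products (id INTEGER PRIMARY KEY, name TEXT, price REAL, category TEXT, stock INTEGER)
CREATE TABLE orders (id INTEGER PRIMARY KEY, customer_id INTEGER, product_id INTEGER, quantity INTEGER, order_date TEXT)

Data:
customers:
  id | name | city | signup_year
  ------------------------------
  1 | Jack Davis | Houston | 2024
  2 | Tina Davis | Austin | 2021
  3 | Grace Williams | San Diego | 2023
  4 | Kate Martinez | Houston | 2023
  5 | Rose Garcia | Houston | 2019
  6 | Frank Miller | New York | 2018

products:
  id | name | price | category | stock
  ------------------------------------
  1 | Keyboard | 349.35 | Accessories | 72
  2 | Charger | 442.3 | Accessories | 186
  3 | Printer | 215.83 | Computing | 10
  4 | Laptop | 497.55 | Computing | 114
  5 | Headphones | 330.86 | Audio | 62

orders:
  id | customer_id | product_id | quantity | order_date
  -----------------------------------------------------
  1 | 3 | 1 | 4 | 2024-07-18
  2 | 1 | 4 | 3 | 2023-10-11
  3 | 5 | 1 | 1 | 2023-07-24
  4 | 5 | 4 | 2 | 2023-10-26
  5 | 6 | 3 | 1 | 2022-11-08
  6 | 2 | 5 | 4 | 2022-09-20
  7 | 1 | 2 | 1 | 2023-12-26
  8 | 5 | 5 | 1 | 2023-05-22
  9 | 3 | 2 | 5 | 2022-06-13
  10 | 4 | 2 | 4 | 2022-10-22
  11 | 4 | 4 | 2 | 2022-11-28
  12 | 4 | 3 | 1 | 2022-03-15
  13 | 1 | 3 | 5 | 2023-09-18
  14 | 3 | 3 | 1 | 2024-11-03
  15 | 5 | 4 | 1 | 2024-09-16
SELECT customer_id, COUNT(*) AS order_count FROM orders GROUP BY customer_id HAVING COUNT(*) >= 3

Execution result:
customer_id | order_count
1 | 3
3 | 3
4 | 3
5 | 4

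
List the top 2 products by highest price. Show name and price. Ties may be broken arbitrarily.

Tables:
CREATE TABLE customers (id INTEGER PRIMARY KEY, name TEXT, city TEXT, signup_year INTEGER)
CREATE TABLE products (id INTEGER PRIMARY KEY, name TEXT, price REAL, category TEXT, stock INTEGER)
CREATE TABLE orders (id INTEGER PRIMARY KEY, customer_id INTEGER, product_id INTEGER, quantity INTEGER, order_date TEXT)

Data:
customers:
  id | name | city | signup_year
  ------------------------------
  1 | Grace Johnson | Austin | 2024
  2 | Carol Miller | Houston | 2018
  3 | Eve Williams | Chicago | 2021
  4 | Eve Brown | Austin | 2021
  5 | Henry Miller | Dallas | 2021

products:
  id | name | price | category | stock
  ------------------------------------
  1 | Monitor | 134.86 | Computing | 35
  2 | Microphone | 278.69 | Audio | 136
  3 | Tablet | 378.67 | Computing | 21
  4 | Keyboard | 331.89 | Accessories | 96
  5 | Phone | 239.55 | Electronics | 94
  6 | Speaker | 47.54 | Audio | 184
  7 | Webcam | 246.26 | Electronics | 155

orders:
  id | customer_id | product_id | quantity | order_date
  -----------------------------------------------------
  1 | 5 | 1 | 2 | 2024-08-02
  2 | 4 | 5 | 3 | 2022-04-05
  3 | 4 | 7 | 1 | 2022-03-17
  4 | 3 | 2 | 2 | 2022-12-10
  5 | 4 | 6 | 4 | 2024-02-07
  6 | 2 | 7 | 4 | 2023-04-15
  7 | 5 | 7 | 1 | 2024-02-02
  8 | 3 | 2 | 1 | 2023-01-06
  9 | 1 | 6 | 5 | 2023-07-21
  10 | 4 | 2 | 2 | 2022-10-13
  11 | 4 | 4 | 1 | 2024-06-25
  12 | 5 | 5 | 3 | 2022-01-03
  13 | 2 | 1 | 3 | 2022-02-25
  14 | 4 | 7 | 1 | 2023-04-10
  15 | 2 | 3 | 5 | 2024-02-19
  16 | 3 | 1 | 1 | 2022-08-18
SELECT name, price FROM products ORDER BY price DESC LIMIT 2

Execution result:
name | price
Tablet | 378.67
Keyboard | 331.89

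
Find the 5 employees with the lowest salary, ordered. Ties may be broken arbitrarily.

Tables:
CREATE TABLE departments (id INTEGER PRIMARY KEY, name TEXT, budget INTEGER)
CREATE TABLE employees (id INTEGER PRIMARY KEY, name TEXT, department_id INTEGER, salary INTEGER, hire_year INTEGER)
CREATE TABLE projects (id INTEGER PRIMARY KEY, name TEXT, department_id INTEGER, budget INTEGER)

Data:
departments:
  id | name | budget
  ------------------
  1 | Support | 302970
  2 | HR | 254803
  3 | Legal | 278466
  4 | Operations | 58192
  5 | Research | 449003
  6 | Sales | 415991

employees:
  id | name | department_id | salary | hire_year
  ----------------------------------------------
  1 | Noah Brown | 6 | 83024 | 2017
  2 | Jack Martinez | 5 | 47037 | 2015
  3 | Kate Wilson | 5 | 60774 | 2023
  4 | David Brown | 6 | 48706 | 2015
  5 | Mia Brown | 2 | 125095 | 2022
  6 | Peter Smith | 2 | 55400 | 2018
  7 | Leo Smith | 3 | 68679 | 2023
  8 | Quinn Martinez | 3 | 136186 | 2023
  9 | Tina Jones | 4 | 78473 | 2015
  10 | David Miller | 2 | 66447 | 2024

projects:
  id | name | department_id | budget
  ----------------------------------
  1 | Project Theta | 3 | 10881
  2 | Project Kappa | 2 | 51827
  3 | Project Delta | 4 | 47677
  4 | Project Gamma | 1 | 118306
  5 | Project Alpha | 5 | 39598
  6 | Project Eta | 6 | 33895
SELECT name, salary FROM employees ORDER BY salary ASC LIMIT 5

Execution result:
name | salary
Jack Martinez | 47037
David Brown | 48706
Peter Smith | 55400
Kate Wilson | 60774
David Miller | 66447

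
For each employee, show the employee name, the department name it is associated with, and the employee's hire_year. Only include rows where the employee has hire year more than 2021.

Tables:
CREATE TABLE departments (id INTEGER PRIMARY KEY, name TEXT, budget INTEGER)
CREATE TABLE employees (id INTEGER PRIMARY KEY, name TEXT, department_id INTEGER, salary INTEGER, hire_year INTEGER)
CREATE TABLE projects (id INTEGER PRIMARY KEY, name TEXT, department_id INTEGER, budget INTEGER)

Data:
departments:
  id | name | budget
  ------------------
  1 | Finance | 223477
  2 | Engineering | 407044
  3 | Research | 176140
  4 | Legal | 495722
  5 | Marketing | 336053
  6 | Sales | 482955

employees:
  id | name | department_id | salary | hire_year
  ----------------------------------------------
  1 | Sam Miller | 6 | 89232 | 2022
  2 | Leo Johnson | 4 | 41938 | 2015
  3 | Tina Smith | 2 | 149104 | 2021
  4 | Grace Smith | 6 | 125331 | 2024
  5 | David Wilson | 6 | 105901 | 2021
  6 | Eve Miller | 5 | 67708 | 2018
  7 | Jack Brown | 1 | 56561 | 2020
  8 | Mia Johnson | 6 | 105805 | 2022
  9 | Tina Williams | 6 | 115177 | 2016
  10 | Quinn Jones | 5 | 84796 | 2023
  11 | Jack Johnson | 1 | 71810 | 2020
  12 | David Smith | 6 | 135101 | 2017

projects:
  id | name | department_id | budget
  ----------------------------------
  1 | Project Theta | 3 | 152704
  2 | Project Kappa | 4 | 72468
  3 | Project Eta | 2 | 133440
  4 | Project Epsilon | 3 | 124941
SELECT c.name, p.name AS department, c.hire_year FROM employees c JOIN departments p ON c.department_id = p.id WHERE c.hire_year > 2021

Execution result:
name | department | hire_year
Sam Miller | Sales | 2022
Grace Smith | Sales | 2024
Mia Johnson | Sales | 2022
Quinn Jones | Marketing | 2023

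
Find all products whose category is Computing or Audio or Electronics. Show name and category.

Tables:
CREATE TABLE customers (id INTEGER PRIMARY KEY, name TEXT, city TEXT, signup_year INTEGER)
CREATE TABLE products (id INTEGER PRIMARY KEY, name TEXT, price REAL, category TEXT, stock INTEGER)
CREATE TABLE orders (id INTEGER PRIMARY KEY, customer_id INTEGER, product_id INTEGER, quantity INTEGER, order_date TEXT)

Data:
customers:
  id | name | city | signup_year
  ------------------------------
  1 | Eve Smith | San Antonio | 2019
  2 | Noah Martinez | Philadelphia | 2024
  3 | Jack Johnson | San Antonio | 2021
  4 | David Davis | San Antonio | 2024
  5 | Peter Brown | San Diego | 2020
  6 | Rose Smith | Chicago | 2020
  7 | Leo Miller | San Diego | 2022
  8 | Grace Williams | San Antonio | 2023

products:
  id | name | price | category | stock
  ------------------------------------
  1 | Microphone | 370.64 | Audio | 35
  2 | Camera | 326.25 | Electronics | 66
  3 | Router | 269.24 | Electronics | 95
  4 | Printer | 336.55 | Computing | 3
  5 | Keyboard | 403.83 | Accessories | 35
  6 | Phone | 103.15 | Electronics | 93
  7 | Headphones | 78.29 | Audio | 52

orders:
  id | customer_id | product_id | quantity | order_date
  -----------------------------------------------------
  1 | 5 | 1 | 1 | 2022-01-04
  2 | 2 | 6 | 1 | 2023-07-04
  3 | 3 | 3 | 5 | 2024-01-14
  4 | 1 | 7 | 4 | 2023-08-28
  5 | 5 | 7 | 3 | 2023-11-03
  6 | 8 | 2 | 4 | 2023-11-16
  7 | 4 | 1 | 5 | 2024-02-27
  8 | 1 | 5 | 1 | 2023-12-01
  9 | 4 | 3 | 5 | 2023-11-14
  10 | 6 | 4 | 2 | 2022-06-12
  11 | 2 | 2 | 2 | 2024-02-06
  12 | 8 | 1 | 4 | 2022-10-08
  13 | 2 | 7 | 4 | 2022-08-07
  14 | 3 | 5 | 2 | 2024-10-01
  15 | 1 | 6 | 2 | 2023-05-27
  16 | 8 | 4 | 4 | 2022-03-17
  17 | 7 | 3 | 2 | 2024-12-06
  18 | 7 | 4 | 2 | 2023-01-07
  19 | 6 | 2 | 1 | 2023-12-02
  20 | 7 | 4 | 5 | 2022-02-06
SELECT name, category FROM products WHERE category IN ('Computing', 'Audio', 'Electronics')

Execution result:
name | category
Microphone | Audio
Camera | Electronics
Router | Electronics
Printer | Computing
Phone | Electronics
Headphones | Audio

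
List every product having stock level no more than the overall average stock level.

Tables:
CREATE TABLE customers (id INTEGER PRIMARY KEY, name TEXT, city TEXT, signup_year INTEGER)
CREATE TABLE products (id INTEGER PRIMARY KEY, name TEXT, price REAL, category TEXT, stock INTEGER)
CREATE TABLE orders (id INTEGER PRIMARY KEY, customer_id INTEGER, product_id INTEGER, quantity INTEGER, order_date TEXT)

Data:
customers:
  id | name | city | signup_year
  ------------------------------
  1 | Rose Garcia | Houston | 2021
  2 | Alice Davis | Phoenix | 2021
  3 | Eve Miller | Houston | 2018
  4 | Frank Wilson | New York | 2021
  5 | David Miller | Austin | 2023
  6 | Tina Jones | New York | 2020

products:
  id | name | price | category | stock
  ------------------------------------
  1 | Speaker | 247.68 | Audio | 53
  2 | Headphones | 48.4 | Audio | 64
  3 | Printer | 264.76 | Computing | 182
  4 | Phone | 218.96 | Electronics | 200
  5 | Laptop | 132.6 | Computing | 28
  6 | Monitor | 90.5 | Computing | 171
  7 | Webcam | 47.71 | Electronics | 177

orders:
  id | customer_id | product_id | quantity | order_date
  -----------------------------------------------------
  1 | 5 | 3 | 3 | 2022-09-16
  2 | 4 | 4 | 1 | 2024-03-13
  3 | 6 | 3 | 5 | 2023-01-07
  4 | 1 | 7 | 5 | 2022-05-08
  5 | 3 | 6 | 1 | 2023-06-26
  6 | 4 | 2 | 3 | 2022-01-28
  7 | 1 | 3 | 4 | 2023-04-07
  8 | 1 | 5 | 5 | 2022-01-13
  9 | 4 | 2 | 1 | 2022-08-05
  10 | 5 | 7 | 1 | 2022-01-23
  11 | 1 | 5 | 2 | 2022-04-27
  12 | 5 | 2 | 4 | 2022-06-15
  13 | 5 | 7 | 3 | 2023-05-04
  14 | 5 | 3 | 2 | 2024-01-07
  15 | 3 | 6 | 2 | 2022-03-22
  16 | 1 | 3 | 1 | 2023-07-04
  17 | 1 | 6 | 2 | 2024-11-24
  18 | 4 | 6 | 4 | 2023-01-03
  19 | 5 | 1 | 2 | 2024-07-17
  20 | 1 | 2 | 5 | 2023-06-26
SELECT name, stock FROM products WHERE stock <= (SELECT AVG(stock) FROM products)

Execution result:
name | stock
Speaker | 53
Headphones | 64
Laptop | 28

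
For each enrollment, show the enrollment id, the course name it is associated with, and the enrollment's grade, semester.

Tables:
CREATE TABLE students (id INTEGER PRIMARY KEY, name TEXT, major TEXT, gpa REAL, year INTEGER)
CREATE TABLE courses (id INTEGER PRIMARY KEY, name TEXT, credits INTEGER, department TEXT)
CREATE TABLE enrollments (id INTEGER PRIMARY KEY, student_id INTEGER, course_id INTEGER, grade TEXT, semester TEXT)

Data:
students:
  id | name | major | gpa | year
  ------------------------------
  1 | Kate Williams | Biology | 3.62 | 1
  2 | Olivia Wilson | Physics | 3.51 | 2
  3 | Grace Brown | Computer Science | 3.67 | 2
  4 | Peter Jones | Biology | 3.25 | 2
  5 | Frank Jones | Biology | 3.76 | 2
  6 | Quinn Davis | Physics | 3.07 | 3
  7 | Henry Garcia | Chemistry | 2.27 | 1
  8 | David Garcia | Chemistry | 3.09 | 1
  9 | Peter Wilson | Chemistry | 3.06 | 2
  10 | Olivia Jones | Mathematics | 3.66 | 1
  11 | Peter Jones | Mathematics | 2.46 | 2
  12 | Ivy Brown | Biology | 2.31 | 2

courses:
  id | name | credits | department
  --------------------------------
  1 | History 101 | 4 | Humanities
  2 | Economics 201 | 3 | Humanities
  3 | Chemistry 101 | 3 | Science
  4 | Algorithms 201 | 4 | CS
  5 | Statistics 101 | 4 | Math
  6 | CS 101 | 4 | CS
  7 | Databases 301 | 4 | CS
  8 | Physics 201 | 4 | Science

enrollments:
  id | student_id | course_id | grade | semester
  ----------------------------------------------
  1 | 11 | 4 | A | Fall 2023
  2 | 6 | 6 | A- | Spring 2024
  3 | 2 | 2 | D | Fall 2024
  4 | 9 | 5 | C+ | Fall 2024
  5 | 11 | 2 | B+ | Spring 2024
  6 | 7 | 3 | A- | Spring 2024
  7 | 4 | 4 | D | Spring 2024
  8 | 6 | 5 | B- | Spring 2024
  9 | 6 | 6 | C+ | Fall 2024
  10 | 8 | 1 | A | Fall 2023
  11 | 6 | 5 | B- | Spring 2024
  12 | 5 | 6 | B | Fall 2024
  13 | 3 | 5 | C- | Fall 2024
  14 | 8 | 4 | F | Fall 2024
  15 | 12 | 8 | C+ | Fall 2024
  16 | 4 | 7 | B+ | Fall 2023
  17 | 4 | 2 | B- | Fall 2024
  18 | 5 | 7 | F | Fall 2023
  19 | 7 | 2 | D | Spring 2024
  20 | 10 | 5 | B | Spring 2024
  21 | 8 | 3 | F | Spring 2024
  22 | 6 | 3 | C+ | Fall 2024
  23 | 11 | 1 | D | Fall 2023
SELECT c.id, p.name AS course, c.grade, c.semester FROM enrollments c JOIN courses p ON c.course_id = p.id

Execution result:
id | course | grade | semester
1 | Algorithms 201 | A | Fall 2023
2 | CS 101 | A- | Spring 2024
3 | Economics 201 | D | Fall 2024
4 | Statistics 101 | C+ | Fall 2024
5 | Economics 201 | B+ | Spring 2024
6 | Chemistry 101 | A- | Spring 2024
7 | Algorithms 201 | D | Spring 2024
8 | Statistics 101 | B- | Spring 2024
9 | CS 101 | C+ | Fall 2024
10 | History 101 | A | Fall 2023
11 | Statistics 101 | B- | Spring 2024
12 | CS 101 | B | Fall 2024
13 | Statistics 101 | C- | Fall 2024
14 | Algorithms 201 | F | Fall 2024
15 | Physics 201 | C+ | Fall 2024
16 | Databases 301 | B+ | Fall 2023
17 | Economics 201 | B- | Fall 2024
18 | Databases 301 | F | Fall 2023
19 | Economics 201 | D | Spring 2024
20 | Statistics 101 | B | Spring 2024
21 | Chemistry 101 | F | Spring 2024
22 | Chemistry 101 | C+ | Fall 2024
23 | History 101 | D | Fall 2023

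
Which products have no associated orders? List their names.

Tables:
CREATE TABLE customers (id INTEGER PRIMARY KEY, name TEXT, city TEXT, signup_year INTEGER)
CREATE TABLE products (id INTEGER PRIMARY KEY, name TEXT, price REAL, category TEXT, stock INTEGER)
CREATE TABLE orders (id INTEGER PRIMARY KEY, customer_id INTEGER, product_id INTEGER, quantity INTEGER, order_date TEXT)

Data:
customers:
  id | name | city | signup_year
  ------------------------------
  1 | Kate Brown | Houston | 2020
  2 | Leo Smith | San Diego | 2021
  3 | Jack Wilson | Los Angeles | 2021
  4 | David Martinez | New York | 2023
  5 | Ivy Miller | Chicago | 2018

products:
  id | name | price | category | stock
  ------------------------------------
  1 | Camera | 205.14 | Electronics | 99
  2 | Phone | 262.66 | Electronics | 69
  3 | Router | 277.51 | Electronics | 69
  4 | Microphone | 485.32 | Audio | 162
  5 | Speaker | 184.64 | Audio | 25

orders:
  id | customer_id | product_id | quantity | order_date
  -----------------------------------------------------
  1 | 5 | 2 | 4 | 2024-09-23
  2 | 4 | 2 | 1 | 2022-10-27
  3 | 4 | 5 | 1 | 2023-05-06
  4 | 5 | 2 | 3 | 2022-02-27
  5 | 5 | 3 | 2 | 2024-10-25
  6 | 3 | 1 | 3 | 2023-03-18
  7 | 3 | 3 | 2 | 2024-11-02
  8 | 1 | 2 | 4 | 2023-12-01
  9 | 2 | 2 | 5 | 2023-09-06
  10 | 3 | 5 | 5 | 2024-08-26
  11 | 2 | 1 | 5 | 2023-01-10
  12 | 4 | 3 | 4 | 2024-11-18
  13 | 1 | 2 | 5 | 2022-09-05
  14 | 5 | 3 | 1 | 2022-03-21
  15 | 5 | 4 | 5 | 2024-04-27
SELECT p.name FROM products p LEFT JOIN orders c ON c.product_id = p.id WHERE c.id IS NULL

Execution result:
(no rows)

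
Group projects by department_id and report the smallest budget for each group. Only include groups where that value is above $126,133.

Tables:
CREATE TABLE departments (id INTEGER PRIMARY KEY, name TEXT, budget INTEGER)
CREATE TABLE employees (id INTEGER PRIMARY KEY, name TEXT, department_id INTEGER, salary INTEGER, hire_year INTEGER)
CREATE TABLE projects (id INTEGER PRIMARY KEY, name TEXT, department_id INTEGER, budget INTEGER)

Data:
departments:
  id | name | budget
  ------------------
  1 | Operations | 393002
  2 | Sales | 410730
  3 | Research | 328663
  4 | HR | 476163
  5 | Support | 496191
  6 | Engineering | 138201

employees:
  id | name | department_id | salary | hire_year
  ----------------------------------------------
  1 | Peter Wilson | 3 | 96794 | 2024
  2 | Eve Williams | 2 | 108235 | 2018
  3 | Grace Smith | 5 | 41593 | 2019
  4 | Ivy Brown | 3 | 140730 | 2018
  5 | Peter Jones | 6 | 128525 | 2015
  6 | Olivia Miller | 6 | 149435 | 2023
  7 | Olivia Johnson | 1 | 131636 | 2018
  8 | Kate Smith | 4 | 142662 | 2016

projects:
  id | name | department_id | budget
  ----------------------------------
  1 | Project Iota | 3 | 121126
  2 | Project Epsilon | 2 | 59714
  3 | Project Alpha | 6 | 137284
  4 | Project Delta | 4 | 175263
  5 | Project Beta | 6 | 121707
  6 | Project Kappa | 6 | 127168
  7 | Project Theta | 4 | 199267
SELECT department_id, MIN(budget) AS min_budget FROM projects GROUP BY department_id HAVING MIN(budget) > 126133

Execution result:
department_id | min_budget
4 | 175263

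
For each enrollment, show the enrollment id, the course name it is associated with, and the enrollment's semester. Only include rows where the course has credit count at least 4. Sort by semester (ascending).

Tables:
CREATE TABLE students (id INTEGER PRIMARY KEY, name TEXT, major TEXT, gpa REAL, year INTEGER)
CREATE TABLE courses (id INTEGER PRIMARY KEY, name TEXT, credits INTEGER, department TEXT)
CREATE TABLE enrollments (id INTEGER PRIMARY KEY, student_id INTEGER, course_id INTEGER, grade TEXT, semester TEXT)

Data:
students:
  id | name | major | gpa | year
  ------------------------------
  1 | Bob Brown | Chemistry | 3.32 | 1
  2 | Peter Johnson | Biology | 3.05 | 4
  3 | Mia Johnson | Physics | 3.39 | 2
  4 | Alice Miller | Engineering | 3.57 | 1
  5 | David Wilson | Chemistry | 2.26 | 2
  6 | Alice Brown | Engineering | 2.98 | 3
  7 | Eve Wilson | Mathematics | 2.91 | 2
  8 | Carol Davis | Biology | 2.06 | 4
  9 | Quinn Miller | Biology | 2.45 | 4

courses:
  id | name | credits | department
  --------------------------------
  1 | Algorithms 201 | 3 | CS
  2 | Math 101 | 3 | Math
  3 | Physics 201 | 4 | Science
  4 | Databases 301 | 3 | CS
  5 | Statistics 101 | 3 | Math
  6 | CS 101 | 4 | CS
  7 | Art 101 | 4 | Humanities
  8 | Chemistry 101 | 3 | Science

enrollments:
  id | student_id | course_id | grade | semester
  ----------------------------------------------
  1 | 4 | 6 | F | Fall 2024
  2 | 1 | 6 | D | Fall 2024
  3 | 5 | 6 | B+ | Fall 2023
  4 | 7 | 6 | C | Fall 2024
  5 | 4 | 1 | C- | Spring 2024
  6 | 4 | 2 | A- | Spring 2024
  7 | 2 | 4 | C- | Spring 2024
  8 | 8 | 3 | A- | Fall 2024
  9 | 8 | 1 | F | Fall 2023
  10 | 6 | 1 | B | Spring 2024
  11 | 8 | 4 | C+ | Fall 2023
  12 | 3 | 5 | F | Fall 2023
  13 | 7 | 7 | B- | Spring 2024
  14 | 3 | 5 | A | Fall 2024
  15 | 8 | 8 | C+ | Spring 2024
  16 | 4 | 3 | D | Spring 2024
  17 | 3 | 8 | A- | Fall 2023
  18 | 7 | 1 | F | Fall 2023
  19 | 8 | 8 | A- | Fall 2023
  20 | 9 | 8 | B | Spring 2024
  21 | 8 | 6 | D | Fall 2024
SELECT c.id, p.name AS course, c.semester FROM enrollments c JOIN courses p ON c.course_id = p.id WHERE p.credits >= 4 ORDER BY c.semester ASC

Execution result:
id | course | semester
3 | CS 101 | Fall 2023
1 | CS 101 | Fall 2024
2 | CS 101 | Fall 2024
4 | CS 101 | Fall 2024
8 | Physics 201 | Fall 2024
21 | CS 101 | Fall 2024
13 | Art 101 | Spring 2024
16 | Physics 201 | Spring 2024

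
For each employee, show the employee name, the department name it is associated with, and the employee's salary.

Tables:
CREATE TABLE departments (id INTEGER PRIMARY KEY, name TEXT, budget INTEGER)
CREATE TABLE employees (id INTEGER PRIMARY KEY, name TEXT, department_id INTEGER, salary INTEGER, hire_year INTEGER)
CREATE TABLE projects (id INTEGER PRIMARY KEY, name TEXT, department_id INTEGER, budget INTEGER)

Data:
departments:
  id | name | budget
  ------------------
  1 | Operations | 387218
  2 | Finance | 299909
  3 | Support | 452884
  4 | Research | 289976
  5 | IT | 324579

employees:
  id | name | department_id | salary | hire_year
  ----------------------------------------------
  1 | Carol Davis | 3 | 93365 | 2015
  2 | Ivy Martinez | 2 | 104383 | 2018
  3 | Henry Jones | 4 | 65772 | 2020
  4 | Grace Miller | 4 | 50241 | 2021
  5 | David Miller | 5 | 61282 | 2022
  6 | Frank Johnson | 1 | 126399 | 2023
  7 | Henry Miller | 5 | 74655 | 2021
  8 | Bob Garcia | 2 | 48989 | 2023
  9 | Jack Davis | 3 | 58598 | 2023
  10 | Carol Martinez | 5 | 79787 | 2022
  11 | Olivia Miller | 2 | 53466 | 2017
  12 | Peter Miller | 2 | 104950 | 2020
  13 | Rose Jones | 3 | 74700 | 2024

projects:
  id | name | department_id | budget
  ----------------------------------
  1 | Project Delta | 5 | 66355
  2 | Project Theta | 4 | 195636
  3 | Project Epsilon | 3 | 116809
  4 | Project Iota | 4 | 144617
SELECT c.name, p.name AS department, c.salary FROM employees c JOIN departments p ON c.department_id = p.id

Execution result:
name | department | salary
Carol Davis | Support | 93365
Ivy Martinez | Finance | 104383
Henry Jones | Research | 65772
Grace Miller | Research | 50241
David Miller | IT | 61282
Frank Johnson | Operations | 126399
Henry Miller | IT | 74655
Bob Garcia | Finance | 48989
Jack Davis | Support | 58598
Carol Martinez | IT | 79787
Olivia Miller | Finance | 53466
Peter Miller | Finance | 104950
Rose Jones | Support | 74700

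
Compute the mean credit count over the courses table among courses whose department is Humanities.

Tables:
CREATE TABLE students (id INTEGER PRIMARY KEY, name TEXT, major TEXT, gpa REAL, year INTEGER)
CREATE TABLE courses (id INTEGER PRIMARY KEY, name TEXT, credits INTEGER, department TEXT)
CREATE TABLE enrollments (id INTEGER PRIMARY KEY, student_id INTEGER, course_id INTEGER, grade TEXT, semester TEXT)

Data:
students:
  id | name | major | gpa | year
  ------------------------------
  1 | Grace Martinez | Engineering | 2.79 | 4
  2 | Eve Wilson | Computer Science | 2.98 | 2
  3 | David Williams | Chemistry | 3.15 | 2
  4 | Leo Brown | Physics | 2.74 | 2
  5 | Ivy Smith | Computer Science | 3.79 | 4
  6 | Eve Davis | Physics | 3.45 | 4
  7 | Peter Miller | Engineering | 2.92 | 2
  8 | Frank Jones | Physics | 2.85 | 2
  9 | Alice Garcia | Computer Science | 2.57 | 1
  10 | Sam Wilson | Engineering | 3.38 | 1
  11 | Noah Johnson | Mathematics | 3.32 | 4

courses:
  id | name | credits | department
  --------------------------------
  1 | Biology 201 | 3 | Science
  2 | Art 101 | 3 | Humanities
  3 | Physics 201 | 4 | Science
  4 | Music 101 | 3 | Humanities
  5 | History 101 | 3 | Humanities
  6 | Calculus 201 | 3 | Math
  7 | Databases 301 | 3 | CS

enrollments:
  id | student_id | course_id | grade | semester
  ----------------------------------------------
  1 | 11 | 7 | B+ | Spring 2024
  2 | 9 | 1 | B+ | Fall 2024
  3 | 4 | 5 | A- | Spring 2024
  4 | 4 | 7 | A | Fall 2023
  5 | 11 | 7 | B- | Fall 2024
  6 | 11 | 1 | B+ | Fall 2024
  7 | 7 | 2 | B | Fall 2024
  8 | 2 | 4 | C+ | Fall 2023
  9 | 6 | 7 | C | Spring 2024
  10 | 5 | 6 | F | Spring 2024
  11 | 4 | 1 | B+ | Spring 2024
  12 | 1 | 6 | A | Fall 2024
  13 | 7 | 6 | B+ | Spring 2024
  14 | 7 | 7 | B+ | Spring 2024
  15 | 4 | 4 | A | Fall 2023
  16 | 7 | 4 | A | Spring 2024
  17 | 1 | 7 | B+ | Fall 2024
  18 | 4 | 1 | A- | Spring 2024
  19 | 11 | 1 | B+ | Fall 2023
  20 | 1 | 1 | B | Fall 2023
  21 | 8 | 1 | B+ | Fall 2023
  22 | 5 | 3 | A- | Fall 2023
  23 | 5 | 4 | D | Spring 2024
SELECT AVG(credits) FROM courses WHERE department = 'Humanities'

Execution result:
3.00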